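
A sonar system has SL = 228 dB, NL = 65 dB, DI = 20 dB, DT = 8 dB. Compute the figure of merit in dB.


FOM = SL - NL + DI - DT = 228 - 65 + 20 - 8 = 175

175 dB


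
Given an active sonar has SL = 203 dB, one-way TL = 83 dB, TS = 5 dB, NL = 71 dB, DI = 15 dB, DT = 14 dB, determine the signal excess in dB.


SE = SL - 2*TL + TS - NL + DI - DT = 203 - 2*83 + (5) - 71 + 15 - 14 = -28

-28 dB


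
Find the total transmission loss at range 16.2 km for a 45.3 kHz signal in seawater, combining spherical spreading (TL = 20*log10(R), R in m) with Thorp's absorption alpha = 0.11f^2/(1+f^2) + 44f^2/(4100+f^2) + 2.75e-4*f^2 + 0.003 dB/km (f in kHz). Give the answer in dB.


332.92 dB


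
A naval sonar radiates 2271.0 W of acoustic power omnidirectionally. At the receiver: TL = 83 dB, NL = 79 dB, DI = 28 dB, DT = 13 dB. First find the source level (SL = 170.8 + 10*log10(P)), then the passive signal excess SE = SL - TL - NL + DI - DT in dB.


Step 1: SL = 170.8 + 10*log10(2271.0) = 204.36 dB
Step 2: SE = SL - TL - NL + DI - DT = 204.36 - 83 - 79 + 28 - 13 = 57.36

57.36 dB


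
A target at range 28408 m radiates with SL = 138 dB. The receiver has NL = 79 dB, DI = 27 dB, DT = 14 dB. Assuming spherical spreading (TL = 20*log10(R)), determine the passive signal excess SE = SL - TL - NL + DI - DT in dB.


-17.07 dB


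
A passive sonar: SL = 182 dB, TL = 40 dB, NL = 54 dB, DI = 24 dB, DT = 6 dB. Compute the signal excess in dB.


106 dB


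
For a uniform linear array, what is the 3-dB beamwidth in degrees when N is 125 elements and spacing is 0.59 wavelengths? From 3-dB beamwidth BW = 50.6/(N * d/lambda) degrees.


0.69 deg


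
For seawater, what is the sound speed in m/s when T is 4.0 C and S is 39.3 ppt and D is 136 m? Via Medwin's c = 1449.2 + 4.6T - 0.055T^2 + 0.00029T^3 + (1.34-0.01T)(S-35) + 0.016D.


c = 1449.2 + 4.6*4.0 - 0.055*4.0^2 + 0.00029*4.0^3 + (1.34 - 0.01*4.0)*(39.3 - 35) + 0.016*136 = 1474.5

1474.5 m/s


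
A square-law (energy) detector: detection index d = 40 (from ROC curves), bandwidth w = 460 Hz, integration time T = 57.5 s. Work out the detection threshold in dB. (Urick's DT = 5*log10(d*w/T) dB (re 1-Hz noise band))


DT = 5*log10(d*w/T) = 5*log10(40 * 460 / 57.5) = 5*log10(320.0) = 12.53

12.53 dB


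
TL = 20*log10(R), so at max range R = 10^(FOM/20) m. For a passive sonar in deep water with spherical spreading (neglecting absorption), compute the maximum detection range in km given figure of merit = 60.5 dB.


At max range FOM = TL, so 20*log10(R) = 60.5
R = 10^(60.5/20) = 1059.25 m = 1.06 km

1.06 km


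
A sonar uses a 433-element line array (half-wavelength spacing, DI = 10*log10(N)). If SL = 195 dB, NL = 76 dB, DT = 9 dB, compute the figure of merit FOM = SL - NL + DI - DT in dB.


Step 1: DI = 10*log10(433) = 26.36 dB
Step 2: FOM = SL - NL + DI - DT = 195 - 76 + 26.36 - 9 = 136.36

136.36 dB


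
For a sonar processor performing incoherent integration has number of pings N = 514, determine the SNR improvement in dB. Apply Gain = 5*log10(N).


Gain = 5*log10(514) = 13.55

13.55 dB


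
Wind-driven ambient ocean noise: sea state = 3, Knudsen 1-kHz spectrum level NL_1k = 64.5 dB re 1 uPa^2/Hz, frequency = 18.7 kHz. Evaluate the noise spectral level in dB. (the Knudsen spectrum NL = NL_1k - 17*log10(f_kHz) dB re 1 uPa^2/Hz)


NL = NL_1k - 17*log10(f_kHz) = 64.5 - 17*log10(18.7) = 64.5 - (21.62) = 42.88

42.88 dB


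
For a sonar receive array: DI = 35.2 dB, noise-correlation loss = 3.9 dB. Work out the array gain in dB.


AG = DI - L_corr = 35.2 - 3.9 = 31.3

31.3 dB


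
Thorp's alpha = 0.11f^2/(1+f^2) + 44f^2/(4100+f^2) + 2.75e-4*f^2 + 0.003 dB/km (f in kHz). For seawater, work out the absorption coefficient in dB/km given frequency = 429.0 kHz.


93.765 dB/km


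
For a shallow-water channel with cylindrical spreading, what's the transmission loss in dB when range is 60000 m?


TL = 10*log10(60000) = 47.78

47.78 dB


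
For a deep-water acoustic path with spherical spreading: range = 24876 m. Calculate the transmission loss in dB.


TL = 20*log10(24876) = 87.92

87.92 dB


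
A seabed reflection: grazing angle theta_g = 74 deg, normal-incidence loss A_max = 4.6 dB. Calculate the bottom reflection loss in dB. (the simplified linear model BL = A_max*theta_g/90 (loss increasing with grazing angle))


3.78 dB


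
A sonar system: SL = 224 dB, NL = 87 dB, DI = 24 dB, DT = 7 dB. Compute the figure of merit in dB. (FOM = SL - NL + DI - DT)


FOM = SL - NL + DI - DT = 224 - 87 + 24 - 7 = 154

154 dB


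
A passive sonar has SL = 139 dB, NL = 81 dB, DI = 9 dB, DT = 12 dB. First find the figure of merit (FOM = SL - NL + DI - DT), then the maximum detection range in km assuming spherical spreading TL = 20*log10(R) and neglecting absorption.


Step 1: FOM = SL - NL + DI - DT = 139 - 81 + 9 - 12 = 55 dB
Step 2: at max range FOM = TL = 20*log10(R), so R = 10^(55/20) = 562.34 m = 0.56 km

0.56 km


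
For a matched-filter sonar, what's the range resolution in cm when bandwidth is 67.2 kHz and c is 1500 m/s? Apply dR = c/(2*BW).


dR = c/(2*BW) = 1500 / (2 * 67.2e3) = 0.0112 m = 1.12 cm

1.12 cm


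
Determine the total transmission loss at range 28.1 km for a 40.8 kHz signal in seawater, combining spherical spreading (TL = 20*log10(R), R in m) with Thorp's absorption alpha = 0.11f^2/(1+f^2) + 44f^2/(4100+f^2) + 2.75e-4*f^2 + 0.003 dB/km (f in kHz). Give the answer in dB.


Step 1 (Thorp): alpha = 0.11*1664.64/(1+1664.64) + 44*1664.64/(4100+1664.64) + 2.75e-4*1664.64 + 0.003 = 13.2765 dB/km
Step 2: TL_spread = 20*log10(28100) = 88.97 dB
Step 3: TL_abs = alpha*R = 13.2765 * 28.1 = 373.07 dB
Step 4: TL_total = 88.97 + 373.07 = 462.04

462.04 dB


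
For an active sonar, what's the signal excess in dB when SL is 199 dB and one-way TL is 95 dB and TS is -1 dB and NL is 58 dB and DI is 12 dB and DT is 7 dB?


-45 dB


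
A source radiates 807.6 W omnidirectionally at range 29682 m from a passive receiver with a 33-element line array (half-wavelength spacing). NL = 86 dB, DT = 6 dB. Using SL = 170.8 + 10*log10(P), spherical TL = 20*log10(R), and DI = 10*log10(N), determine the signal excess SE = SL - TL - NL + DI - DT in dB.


Step 1: SL = 170.8 + 10*log10(807.6) = 199.87 dB
Step 2: TL = 20*log10(29682) = 89.45 dB
Step 3: DI = 10*log10(33) = 15.19 dB
Step 4: SE = SL - TL - NL + DI - DT = 199.87 - 89.45 - 86 + 15.19 - 6 = 33.61

33.61 dB


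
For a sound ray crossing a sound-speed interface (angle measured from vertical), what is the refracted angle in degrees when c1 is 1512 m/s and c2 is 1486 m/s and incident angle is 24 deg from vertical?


23.56 deg


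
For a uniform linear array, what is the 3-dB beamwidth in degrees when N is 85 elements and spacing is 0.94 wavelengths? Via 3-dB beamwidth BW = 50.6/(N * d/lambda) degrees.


0.63 deg


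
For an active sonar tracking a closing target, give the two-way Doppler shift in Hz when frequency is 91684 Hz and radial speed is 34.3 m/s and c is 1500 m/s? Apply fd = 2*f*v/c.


4193.01 Hz


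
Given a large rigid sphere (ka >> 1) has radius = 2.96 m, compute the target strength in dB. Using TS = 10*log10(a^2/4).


TS = 10*log10(2.96^2 / 4) = 10*log10(2.1904) = 3.41

3.41 dB


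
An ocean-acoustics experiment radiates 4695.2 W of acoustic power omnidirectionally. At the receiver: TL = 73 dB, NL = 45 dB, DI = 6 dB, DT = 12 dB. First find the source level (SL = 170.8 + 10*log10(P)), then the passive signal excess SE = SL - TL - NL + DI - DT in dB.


Step 1: SL = 170.8 + 10*log10(4695.2) = 207.52 dB
Step 2: SE = SL - TL - NL + DI - DT = 207.52 - 73 - 45 + 6 - 12 = 83.52

83.52 dB


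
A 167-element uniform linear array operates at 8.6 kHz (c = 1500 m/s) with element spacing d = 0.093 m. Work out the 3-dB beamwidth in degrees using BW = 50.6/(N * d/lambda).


0.57 deg


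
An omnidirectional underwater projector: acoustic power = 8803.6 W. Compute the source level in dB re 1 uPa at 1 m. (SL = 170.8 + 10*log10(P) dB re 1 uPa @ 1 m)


SL = 170.8 + 10*log10(8803.6) = 170.8 + 39.45 = 210.25

210.25 dB


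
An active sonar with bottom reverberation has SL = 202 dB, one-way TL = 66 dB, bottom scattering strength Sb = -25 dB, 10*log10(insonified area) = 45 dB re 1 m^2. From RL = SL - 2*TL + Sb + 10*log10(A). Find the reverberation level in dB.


RL = SL - 2*TL + Sb + 10*log10(A) = 202 - 2*66 + (-25) + 45 = 90

90 dB


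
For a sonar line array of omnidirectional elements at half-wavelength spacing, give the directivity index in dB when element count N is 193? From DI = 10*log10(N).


DI = 10*log10(193) = 22.86

22.86 dB


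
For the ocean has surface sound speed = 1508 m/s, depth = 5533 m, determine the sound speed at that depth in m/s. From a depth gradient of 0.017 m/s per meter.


c = 1508 + 0.017 * 5533 = 1602.061

1602.061 m/s


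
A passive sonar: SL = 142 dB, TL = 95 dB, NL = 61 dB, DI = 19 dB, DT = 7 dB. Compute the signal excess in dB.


SE = SL - TL - NL + DI - DT = 142 - 95 - 61 + 19 - 7 = -2

-2 dB


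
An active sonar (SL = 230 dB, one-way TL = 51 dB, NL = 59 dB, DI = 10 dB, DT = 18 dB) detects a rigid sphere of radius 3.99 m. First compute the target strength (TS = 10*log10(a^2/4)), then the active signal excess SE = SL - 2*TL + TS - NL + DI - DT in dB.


Step 1: TS = 10*log10(3.99^2/4) = 6.0 dB
Step 2: SE = SL - 2*TL + TS - NL + DI - DT = 230 - 2*51 + (6.0) - 59 + 10 - 18 = 67.0

67.0 dB


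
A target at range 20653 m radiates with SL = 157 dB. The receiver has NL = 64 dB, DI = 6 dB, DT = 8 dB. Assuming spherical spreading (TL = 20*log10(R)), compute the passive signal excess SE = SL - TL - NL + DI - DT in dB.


Step 1: TL = 20*log10(20653) = 86.3 dB
Step 2: SE = 157 - 86.3 - 64 + 6 - 8 = 4.7

4.7 dB


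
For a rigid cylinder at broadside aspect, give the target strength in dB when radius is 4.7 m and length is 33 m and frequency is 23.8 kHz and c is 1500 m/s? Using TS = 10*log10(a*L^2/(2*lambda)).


lambda = 1500/23800 = 0.06303 m
TS = 10*log10(4.7*33^2/(2*0.06303)) = 46.09

46.09 dB


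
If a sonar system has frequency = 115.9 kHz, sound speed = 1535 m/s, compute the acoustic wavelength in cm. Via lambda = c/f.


lambda = c/f = 1535 / 115900 = 0.0132 m = 1.32 cm

1.32 cm


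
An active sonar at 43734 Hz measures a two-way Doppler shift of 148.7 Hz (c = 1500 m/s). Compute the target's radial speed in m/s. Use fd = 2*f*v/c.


From fd = 2*f*v/c, v = c*fd/(2*f) = 1500 * 148.7 / (2*43734) = 2.55

2.55 m/s


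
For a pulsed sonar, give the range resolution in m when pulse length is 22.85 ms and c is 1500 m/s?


dR = c*tau/2 = 1500 * 22.85e-3 / 2 = 17.1375

17.1375 m


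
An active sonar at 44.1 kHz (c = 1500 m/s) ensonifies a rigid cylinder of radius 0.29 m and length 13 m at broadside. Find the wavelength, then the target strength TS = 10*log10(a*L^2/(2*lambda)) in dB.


Step 1: lambda = c/f = 1500/44100 = 0.03401 m
Step 2: TS = 10*log10(a*L^2/(2*lambda)) = 10*log10(0.29*13^2/(2*0.03401)) = 28.58

28.58 dB


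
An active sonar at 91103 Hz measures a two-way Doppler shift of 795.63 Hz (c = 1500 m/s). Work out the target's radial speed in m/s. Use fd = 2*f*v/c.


From fd = 2*f*v/c, v = c*fd/(2*f) = 1500 * 795.63 / (2*91103) = 6.55

6.55 m/s


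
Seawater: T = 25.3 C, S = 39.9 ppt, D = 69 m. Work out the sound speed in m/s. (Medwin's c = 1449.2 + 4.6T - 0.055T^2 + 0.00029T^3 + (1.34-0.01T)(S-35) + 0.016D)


c = 1449.2 + 4.6*25.3 - 0.055*25.3^2 + 0.00029*25.3^3 + (1.34 - 0.01*25.3)*(39.9 - 35) + 0.016*69 = 1541.5

1541.5 m/s


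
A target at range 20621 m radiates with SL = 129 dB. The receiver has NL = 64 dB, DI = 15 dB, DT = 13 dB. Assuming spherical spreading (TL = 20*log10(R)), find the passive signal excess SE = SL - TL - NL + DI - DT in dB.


Step 1: TL = 20*log10(20621) = 86.29 dB
Step 2: SE = 129 - 86.29 - 64 + 15 - 13 = -19.29

-19.29 dB


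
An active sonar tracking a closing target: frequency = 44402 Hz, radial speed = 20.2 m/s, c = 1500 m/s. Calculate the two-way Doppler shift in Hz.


fd = 2*f*v/c = 2 * 44402 * 20.2 / 1500 = 1195.89

1195.89 Hz


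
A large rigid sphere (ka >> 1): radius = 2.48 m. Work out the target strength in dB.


TS = 10*log10(2.48^2 / 4) = 10*log10(1.5376) = 1.87

1.87 dB


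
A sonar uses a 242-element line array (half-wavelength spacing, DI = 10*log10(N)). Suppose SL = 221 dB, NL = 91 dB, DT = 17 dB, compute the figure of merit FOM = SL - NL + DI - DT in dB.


Step 1: DI = 10*log10(242) = 23.84 dB
Step 2: FOM = SL - NL + DI - DT = 221 - 91 + 23.84 - 17 = 136.84

136.84 dB


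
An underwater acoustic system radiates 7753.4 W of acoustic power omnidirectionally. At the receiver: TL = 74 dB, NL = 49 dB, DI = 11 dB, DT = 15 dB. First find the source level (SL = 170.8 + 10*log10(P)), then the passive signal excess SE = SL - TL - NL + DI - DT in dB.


Step 1: SL = 170.8 + 10*log10(7753.4) = 209.69 dB
Step 2: SE = SL - TL - NL + DI - DT = 209.69 - 74 - 49 + 11 - 15 = 82.69

82.69 dB


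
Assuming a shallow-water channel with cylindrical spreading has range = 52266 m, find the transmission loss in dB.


47.18 dB


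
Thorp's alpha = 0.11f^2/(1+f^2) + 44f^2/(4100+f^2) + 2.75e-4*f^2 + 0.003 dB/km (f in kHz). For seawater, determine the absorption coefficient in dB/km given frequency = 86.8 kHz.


f^2 = 7534.24
alpha = 0.11*7534.24/(1+7534.24) + 44*7534.24/(4100+7534.24) + 2.75e-4*7534.24 + 0.003 = 30.679

30.679 dB/km


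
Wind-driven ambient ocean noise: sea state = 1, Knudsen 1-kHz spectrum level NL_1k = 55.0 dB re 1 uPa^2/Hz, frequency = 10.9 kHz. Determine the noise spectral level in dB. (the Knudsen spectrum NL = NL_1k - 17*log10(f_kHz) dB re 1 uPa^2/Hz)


NL = NL_1k - 17*log10(f_kHz) = 55.0 - 17*log10(10.9) = 55.0 - (17.64) = 37.36

37.36 dB


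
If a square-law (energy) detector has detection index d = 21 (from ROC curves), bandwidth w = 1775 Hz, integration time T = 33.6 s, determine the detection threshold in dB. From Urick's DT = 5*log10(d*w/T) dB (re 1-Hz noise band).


15.23 dB


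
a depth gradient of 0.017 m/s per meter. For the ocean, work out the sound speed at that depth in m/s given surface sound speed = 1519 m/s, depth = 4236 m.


c = 1519 + 0.017 * 4236 = 1591.012

1591.012 m/s


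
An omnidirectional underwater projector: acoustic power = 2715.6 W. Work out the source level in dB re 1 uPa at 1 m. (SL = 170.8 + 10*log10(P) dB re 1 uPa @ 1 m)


SL = 170.8 + 10*log10(2715.6) = 170.8 + 34.34 = 205.14

205.14 dB


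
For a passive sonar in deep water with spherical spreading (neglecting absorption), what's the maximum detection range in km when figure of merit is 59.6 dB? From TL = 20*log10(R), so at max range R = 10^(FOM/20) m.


0.95 km


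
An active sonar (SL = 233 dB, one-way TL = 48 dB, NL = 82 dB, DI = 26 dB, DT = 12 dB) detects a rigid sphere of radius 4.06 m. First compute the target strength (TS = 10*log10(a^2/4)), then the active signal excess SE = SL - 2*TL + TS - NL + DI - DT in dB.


Step 1: TS = 10*log10(4.06^2/4) = 6.15 dB
Step 2: SE = SL - 2*TL + TS - NL + DI - DT = 233 - 2*48 + (6.15) - 82 + 26 - 12 = 75.15

75.15 dB


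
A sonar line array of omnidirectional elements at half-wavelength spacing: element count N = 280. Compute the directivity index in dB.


DI = 10*log10(280) = 24.47

24.47 dB


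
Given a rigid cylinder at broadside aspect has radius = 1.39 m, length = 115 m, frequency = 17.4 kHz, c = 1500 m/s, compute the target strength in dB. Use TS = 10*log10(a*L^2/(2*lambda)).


lambda = 1500/17400 = 0.08621 m
TS = 10*log10(1.39*115^2/(2*0.08621)) = 50.28

50.28 dB


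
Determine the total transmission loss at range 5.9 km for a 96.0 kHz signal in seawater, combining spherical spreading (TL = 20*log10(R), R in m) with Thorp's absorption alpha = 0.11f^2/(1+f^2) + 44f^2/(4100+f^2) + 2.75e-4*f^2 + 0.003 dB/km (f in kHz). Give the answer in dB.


Step 1 (Thorp): alpha = 0.11*9216.0/(1+9216.0) + 44*9216.0/(4100+9216.0) + 2.75e-4*9216.0 + 0.003 = 33.0998 dB/km
Step 2: TL_spread = 20*log10(5900) = 75.42 dB
Step 3: TL_abs = alpha*R = 33.0998 * 5.9 = 195.29 dB
Step 4: TL_total = 75.42 + 195.29 = 270.71

270.71 dB


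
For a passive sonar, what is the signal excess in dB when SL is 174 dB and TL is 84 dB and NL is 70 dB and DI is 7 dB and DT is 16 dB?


SE = SL - TL - NL + DI - DT = 174 - 84 - 70 + 7 - 16 = 11

11 dB


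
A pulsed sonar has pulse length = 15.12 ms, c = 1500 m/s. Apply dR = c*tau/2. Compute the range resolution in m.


dR = c*tau/2 = 1500 * 15.12e-3 / 2 = 11.34

11.34 m


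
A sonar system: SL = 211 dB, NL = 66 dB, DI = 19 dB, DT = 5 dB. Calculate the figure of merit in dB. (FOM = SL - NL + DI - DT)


FOM = SL - NL + DI - DT = 211 - 66 + 19 - 5 = 159

159 dB


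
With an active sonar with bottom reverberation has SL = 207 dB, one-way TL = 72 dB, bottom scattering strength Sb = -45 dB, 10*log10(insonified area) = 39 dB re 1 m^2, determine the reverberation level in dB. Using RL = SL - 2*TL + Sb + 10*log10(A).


57 dB


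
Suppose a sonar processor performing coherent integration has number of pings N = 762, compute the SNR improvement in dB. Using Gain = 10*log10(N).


Gain = 10*log10(762) = 28.82

28.82 dB


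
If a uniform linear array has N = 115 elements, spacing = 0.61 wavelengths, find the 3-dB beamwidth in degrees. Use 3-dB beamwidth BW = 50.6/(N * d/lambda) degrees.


0.72 deg


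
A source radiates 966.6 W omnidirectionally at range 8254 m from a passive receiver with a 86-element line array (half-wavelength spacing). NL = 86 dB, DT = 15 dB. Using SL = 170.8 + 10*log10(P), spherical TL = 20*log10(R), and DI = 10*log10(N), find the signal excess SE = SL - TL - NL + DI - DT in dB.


40.66 dB


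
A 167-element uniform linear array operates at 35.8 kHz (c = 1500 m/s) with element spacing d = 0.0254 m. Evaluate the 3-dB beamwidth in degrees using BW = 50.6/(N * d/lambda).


Step 1: lambda = 1500/35800 = 0.0419 m
Step 2: d/lambda = 0.0254/0.0419 = 0.6062
Step 3: BW = 50.6/(N * d/lambda) = 50.6/(167 * 0.6062) = 0.5

0.5 deg


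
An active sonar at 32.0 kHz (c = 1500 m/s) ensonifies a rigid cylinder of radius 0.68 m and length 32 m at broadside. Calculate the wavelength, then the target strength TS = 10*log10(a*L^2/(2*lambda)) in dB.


Step 1: lambda = c/f = 1500/32000 = 0.04688 m
Step 2: TS = 10*log10(a*L^2/(2*lambda)) = 10*log10(0.68*32^2/(2*0.04688)) = 38.71

38.71 dB


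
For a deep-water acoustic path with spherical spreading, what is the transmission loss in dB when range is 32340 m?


90.19 dB


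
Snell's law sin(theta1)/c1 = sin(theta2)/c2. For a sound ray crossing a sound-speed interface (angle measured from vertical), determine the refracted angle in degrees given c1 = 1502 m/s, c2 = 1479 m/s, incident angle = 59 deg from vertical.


57.57 deg


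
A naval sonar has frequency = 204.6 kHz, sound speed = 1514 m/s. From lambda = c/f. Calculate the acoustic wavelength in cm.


0.74 cm


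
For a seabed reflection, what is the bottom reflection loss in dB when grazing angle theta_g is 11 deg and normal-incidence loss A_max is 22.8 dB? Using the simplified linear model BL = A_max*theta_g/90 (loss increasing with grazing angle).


2.79 dB


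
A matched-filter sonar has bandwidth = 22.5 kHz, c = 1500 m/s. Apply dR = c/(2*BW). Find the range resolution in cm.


dR = c/(2*BW) = 1500 / (2 * 22.5e3) = 0.0333 m = 3.33 cm

3.33 cm


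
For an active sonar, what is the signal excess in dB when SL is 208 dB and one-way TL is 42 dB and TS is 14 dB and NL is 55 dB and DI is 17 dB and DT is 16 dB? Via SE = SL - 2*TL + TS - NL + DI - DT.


84 dB


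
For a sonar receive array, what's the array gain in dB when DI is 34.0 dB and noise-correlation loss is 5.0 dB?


AG = DI - L_corr = 34.0 - 5.0 = 29.0

29.0 dB


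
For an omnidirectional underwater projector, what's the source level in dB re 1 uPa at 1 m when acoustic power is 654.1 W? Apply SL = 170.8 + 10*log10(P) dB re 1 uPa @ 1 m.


SL = 170.8 + 10*log10(654.1) = 170.8 + 28.16 = 198.96

198.96 dB


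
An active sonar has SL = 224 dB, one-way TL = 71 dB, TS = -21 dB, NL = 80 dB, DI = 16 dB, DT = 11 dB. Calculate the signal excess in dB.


-14 dB


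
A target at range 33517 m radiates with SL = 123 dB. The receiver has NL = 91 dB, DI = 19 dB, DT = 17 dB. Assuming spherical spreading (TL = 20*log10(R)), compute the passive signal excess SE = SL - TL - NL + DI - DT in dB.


Step 1: TL = 20*log10(33517) = 90.51 dB
Step 2: SE = 123 - 90.51 - 91 + 19 - 17 = -56.51

-56.51 dB


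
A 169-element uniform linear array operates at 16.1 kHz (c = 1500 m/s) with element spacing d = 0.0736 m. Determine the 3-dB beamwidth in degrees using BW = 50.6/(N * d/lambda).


Step 1: lambda = 1500/16100 = 0.09317 m
Step 2: d/lambda = 0.0736/0.09317 = 0.79
Step 3: BW = 50.6/(N * d/lambda) = 50.6/(169 * 0.79) = 0.38

0.38 deg


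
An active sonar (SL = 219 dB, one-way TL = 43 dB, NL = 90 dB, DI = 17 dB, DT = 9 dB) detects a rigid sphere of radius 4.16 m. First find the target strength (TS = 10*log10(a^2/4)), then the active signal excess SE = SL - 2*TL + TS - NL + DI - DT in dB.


Step 1: TS = 10*log10(4.16^2/4) = 6.36 dB
Step 2: SE = SL - 2*TL + TS - NL + DI - DT = 219 - 2*43 + (6.36) - 90 + 17 - 9 = 57.36

57.36 dB


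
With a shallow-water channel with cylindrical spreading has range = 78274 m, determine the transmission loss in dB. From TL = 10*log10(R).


TL = 10*log10(78274) = 48.94

48.94 dB


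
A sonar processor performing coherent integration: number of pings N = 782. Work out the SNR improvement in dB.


Gain = 10*log10(782) = 28.93

28.93 dB


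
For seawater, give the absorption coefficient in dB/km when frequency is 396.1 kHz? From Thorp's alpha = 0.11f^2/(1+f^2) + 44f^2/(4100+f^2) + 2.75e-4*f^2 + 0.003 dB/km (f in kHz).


86.139 dB/km


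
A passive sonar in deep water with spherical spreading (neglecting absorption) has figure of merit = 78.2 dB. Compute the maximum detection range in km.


At max range FOM = TL, so 20*log10(R) = 78.2
R = 10^(78.2/20) = 8128.31 m = 8.13 km

8.13 km


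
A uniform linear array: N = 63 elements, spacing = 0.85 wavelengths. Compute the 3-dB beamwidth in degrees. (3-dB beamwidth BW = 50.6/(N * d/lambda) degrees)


BW = 50.6 / (63 * 0.85) = 50.6 / 53.55 = 0.94

0.94 deg


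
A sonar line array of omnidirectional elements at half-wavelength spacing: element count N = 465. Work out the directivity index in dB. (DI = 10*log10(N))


26.67 dB


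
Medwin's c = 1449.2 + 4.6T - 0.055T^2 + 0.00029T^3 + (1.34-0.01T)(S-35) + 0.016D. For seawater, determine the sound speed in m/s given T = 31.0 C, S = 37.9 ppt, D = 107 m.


c = 1449.2 + 4.6*31.0 - 0.055*31.0^2 + 0.00029*31.0^3 + (1.34 - 0.01*31.0)*(37.9 - 35) + 0.016*107 = 1552.28

1552.28 m/s


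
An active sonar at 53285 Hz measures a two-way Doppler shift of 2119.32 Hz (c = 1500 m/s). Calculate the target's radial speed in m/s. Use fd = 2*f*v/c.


29.83 m/s


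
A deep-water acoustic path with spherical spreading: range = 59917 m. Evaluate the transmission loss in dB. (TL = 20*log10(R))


TL = 20*log10(59917) = 95.55

95.55 dB


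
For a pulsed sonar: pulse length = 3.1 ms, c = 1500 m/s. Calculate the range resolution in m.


2.325 m


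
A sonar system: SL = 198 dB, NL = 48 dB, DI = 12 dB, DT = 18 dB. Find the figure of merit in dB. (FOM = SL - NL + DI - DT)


FOM = SL - NL + DI - DT = 198 - 48 + 12 - 18 = 144

144 dB


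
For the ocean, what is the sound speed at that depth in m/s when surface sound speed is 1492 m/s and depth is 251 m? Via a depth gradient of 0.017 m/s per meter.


1496.267 m/s


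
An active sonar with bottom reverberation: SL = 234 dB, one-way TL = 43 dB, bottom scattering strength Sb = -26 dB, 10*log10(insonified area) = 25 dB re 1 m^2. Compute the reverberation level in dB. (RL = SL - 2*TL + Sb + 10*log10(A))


RL = SL - 2*TL + Sb + 10*log10(A) = 234 - 2*43 + (-26) + 25 = 147

147 dB


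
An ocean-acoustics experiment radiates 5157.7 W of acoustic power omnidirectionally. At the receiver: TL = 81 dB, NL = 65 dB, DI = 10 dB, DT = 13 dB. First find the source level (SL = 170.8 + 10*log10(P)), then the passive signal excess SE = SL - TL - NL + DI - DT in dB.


Step 1: SL = 170.8 + 10*log10(5157.7) = 207.92 dB
Step 2: SE = SL - TL - NL + DI - DT = 207.92 - 81 - 65 + 10 - 13 = 58.92

58.92 dB


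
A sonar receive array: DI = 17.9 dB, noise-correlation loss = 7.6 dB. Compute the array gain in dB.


AG = DI - L_corr = 17.9 - 7.6 = 10.3

10.3 dB


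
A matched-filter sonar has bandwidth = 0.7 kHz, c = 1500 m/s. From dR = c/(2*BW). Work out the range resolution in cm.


107.14 cm


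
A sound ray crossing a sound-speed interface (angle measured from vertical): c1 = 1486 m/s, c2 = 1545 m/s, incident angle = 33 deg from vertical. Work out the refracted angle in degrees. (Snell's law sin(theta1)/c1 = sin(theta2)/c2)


sin(theta2) = (c2/c1)*sin(theta1) = (1545/1486)*sin(33 deg) = 0.56626
theta2 = arcsin(0.56626) = 34.49

34.49 deg


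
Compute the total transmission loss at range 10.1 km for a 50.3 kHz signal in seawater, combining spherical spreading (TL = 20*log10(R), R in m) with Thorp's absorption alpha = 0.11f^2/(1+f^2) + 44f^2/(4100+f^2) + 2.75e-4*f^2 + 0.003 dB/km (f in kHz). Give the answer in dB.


257.84 dB


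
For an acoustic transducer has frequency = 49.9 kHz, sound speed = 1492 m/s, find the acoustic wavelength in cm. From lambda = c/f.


lambda = c/f = 1492 / 49900 = 0.0299 m = 2.99 cm

2.99 cm


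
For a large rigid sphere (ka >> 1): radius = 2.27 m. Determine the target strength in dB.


1.1 dB


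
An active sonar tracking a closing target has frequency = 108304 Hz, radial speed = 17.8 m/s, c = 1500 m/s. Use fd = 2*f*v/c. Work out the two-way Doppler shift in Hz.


fd = 2*f*v/c = 2 * 108304 * 17.8 / 1500 = 2570.41

2570.41 Hz


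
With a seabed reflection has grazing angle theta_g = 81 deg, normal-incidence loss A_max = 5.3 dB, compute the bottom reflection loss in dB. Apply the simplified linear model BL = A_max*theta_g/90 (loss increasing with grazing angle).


4.77 dB


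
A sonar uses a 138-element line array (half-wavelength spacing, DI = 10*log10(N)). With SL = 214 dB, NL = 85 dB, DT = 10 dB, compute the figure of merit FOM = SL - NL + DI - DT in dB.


Step 1: DI = 10*log10(138) = 21.4 dB
Step 2: FOM = SL - NL + DI - DT = 214 - 85 + 21.4 - 10 = 140.4

140.4 dB


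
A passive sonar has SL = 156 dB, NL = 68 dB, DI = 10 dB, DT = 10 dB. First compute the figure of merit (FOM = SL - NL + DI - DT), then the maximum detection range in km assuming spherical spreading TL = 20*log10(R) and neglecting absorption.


Step 1: FOM = SL - NL + DI - DT = 156 - 68 + 10 - 10 = 88 dB
Step 2: at max range FOM = TL = 20*log10(R), so R = 10^(88/20) = 25118.86 m = 25.12 km

25.12 km


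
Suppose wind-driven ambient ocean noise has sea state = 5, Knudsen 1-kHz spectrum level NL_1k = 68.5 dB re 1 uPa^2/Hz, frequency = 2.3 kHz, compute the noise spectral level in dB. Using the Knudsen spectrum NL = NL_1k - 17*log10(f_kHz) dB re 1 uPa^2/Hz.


62.35 dB


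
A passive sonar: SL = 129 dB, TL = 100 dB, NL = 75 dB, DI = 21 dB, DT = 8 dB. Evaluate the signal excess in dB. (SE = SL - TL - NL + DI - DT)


SE = SL - TL - NL + DI - DT = 129 - 100 - 75 + 21 - 8 = -33

-33 dB


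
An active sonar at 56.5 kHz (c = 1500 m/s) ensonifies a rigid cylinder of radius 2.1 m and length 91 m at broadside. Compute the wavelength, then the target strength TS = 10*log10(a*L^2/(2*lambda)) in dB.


Step 1: lambda = c/f = 1500/56500 = 0.02655 m
Step 2: TS = 10*log10(a*L^2/(2*lambda)) = 10*log10(2.1*91^2/(2*0.02655)) = 55.15

55.15 dB


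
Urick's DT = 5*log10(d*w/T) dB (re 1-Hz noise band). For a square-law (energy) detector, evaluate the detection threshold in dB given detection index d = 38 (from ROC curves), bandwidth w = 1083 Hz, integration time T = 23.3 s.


DT = 5*log10(d*w/T) = 5*log10(38 * 1083 / 23.3) = 5*log10(1766.27) = 16.24

16.24 dB


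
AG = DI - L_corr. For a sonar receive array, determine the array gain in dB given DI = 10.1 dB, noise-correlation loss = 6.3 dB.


AG = DI - L_corr = 10.1 - 6.3 = 3.8

3.8 dB


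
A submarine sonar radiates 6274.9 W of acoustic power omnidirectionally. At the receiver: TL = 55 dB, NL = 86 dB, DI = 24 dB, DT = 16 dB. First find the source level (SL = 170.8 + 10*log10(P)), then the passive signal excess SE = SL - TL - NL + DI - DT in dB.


Step 1: SL = 170.8 + 10*log10(6274.9) = 208.78 dB
Step 2: SE = SL - TL - NL + DI - DT = 208.78 - 55 - 86 + 24 - 16 = 75.78

75.78 dB


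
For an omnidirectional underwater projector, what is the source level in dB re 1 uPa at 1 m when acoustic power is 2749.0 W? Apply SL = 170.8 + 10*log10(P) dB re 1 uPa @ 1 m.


205.19 dB


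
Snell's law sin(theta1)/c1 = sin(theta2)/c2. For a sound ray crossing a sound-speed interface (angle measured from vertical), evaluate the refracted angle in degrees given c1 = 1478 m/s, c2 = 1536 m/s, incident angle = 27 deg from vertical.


sin(theta2) = (c2/c1)*sin(theta1) = (1536/1478)*sin(27 deg) = 0.47181
theta2 = arcsin(0.47181) = 28.15

28.15 deg


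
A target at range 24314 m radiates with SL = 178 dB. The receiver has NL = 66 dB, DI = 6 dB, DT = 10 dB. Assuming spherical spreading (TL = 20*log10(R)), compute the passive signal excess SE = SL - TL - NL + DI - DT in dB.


20.28 dB


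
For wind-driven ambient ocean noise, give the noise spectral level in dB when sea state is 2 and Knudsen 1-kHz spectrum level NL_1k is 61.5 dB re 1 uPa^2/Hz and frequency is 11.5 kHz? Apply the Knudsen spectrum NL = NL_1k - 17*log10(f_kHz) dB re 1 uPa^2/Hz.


NL = NL_1k - 17*log10(f_kHz) = 61.5 - 17*log10(11.5) = 61.5 - (18.03) = 43.47

43.47 dB


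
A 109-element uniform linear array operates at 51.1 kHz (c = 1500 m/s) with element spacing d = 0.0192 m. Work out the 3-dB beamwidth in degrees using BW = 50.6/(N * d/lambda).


0.71 deg


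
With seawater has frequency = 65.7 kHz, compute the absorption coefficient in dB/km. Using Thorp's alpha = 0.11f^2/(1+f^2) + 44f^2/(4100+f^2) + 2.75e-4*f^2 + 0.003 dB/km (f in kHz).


f^2 = 4316.49
alpha = 0.11*4316.49/(1+4316.49) + 44*4316.49/(4100+4316.49) + 2.75e-4*4316.49 + 0.003 = 23.866

23.866 dB/km


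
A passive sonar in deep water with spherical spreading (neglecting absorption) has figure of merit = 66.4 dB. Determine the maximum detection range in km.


At max range FOM = TL, so 20*log10(R) = 66.4
R = 10^(66.4/20) = 2089.3 m = 2.09 km

2.09 km


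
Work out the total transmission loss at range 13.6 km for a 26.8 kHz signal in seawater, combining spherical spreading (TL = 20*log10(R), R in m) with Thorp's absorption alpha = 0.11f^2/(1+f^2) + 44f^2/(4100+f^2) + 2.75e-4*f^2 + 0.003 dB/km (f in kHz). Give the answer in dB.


Step 1 (Thorp): alpha = 0.11*718.24/(1+718.24) + 44*718.24/(4100+718.24) + 2.75e-4*718.24 + 0.003 = 6.8693 dB/km
Step 2: TL_spread = 20*log10(13600) = 82.67 dB
Step 3: TL_abs = alpha*R = 6.8693 * 13.6 = 93.42 dB
Step 4: TL_total = 82.67 + 93.42 = 176.09

176.09 dB


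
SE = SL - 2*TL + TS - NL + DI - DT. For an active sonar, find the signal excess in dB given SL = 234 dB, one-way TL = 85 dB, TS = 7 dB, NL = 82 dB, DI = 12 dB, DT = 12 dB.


SE = SL - 2*TL + TS - NL + DI - DT = 234 - 2*85 + (7) - 82 + 12 - 12 = -11

-11 dB


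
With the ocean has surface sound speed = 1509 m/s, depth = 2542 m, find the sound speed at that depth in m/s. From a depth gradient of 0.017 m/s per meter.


c = 1509 + 0.017 * 2542 = 1552.214

1552.214 m/s


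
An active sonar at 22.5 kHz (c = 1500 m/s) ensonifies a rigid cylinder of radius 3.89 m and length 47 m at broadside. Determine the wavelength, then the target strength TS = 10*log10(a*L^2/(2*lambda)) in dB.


Step 1: lambda = c/f = 1500/22500 = 0.06667 m
Step 2: TS = 10*log10(a*L^2/(2*lambda)) = 10*log10(3.89*47^2/(2*0.06667)) = 48.09

48.09 dB


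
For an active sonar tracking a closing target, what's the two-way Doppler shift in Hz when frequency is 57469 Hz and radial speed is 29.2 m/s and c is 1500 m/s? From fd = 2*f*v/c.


2237.46 Hz


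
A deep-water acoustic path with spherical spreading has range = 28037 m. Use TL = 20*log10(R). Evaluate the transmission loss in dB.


TL = 20*log10(28037) = 88.95

88.95 dB


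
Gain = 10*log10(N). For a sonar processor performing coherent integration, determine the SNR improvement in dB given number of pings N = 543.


Gain = 10*log10(543) = 27.35

27.35 dB


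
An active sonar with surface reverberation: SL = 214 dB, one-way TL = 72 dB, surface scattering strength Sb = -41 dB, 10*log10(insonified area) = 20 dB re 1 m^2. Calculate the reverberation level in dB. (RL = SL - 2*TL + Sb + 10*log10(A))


49 dB


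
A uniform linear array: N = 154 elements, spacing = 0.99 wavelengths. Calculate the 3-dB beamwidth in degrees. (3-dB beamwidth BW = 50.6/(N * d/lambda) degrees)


0.33 deg


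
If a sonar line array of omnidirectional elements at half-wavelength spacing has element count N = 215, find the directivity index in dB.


DI = 10*log10(215) = 23.32

23.32 dB


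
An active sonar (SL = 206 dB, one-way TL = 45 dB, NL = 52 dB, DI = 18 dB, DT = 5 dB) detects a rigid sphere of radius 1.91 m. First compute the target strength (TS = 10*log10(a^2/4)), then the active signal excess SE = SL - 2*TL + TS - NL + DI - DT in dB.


Step 1: TS = 10*log10(1.91^2/4) = -0.4 dB
Step 2: SE = SL - 2*TL + TS - NL + DI - DT = 206 - 2*45 + (-0.4) - 52 + 18 - 5 = 76.6

76.6 dB


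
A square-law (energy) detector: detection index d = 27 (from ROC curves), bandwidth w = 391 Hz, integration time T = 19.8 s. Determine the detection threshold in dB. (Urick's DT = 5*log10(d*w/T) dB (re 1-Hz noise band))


13.63 dB


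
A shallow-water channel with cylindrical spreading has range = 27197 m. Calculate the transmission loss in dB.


44.35 dB


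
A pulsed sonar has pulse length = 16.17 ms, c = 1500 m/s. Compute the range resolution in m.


dR = c*tau/2 = 1500 * 16.17e-3 / 2 = 12.1275

12.1275 m


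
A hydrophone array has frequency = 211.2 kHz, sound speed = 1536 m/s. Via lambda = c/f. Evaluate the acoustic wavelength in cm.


0.73 cm


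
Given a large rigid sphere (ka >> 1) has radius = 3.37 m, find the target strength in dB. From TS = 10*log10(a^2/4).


TS = 10*log10(3.37^2 / 4) = 10*log10(2.839225) = 4.53

4.53 dB


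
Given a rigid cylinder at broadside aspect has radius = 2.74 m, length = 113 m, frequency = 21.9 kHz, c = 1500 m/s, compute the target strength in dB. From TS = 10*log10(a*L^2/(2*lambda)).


54.07 dB


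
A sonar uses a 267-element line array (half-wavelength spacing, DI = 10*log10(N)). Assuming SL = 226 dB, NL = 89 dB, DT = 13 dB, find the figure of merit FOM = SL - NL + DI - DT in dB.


Step 1: DI = 10*log10(267) = 24.27 dB
Step 2: FOM = SL - NL + DI - DT = 226 - 89 + 24.27 - 13 = 148.27

148.27 dB


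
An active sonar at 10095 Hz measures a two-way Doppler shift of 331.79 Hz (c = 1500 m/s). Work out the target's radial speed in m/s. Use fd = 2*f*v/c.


From fd = 2*f*v/c, v = c*fd/(2*f) = 1500 * 331.79 / (2*10095) = 24.65

24.65 m/s


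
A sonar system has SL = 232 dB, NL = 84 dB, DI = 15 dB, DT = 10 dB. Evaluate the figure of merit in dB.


FOM = SL - NL + DI - DT = 232 - 84 + 15 - 10 = 153

153 dB


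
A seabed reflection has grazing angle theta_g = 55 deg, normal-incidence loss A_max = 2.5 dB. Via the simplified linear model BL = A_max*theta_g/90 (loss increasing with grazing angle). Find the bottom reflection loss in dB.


BL = A_max * theta_g / 90 = 2.5 * 55 / 90 = 1.53

1.53 dB


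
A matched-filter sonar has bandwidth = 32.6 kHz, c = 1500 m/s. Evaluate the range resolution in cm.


2.3 cm


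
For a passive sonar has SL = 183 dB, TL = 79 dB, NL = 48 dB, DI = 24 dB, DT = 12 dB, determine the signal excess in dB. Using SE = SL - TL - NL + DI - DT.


SE = SL - TL - NL + DI - DT = 183 - 79 - 48 + 24 - 12 = 68

68 dB


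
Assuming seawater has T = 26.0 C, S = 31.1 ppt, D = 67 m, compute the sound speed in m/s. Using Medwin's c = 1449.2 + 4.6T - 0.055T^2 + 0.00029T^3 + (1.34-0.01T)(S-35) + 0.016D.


c = 1449.2 + 4.6*26.0 - 0.055*26.0^2 + 0.00029*26.0^3 + (1.34 - 0.01*26.0)*(31.1 - 35) + 0.016*67 = 1533.58

1533.58 m/s


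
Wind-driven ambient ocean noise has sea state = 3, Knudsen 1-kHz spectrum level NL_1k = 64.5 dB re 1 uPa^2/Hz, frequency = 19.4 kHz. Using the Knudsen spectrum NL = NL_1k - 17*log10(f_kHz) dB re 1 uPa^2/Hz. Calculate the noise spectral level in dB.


NL = NL_1k - 17*log10(f_kHz) = 64.5 - 17*log10(19.4) = 64.5 - (21.89) = 42.61

42.61 dB


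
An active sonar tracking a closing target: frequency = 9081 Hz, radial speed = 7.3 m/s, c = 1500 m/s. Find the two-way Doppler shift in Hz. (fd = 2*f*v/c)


88.39 Hz


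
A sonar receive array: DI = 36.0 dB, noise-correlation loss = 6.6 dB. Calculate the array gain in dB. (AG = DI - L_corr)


AG = DI - L_corr = 36.0 - 6.6 = 29.4

29.4 dB


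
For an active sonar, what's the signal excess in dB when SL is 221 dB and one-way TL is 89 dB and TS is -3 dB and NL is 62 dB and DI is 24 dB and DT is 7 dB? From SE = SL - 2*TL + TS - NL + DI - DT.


-5 dB


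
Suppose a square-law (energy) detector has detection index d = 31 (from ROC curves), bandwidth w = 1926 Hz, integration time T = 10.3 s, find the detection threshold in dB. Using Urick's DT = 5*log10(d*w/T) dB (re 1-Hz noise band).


DT = 5*log10(d*w/T) = 5*log10(31 * 1926 / 10.3) = 5*log10(5796.7) = 18.82

18.82 dB


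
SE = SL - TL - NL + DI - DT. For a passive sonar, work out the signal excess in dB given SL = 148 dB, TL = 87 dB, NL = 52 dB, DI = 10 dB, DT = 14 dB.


5 dB


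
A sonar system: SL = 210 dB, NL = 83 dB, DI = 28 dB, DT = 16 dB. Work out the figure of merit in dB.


FOM = SL - NL + DI - DT = 210 - 83 + 28 - 16 = 139

139 dB


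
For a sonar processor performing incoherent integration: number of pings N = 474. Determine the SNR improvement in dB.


13.38 dB


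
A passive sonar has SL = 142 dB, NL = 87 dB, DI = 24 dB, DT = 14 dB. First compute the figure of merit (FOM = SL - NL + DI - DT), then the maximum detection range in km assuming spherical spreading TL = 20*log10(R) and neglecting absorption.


Step 1: FOM = SL - NL + DI - DT = 142 - 87 + 24 - 14 = 65 dB
Step 2: at max range FOM = TL = 20*log10(R), so R = 10^(65/20) = 1778.28 m = 1.78 km

1.78 km


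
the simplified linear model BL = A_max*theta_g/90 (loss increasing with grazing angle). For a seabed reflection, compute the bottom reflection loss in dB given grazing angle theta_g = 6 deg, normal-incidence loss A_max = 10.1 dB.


BL = A_max * theta_g / 90 = 10.1 * 6 / 90 = 0.67

0.67 dB


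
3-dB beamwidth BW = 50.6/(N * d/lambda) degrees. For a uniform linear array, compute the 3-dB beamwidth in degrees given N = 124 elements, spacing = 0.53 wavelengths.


0.77 deg


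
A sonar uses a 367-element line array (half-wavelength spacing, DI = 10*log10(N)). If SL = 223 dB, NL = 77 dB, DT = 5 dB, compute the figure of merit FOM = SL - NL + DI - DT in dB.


Step 1: DI = 10*log10(367) = 25.65 dB
Step 2: FOM = SL - NL + DI - DT = 223 - 77 + 25.65 - 5 = 166.65

166.65 dB


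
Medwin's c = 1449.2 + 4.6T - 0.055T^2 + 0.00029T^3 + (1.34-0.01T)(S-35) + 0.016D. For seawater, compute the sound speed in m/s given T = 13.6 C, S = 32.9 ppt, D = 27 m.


1500.22 m/s


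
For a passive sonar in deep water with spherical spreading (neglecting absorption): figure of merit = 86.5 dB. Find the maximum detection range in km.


At max range FOM = TL, so 20*log10(R) = 86.5
R = 10^(86.5/20) = 21134.89 m = 21.13 km

21.13 km
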